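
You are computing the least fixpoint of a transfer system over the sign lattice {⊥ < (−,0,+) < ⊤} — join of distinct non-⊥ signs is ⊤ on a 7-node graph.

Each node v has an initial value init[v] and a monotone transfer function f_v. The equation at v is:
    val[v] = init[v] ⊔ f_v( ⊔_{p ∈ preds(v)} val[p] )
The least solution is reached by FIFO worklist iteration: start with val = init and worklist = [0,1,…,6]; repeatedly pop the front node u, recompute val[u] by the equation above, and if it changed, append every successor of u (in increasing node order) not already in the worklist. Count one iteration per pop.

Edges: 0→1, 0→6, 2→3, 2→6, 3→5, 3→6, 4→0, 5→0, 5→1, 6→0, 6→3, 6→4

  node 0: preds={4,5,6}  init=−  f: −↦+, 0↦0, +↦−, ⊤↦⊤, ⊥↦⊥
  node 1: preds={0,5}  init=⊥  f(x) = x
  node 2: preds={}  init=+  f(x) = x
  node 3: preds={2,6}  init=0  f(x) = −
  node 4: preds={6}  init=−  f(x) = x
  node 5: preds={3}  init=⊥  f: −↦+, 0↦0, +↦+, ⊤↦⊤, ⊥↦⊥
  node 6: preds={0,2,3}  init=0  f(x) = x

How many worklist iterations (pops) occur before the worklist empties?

11

Trace (11 dequeues):
  [1] u=0 | in ⊤ | out ⊤ | prev − | push {}
  [2] u=1 | in ⊤ | out ⊤ | prev ⊥ | push {}
  [3] u=2 | in ⊥ | out + | ==
  [4] u=3 | in ⊤ | out ⊤ | prev 0 | push {}
  [5] u=4 | in 0 | out ⊤ | prev − | push {0}
  [6] u=5 | in ⊤ | out ⊤ | prev ⊥ | push {1}
  [7] u=6 | in ⊤ | out ⊤ | prev 0 | push {3,4}
  [8] u=0 | in ⊤ | out ⊤ | ==
  [9] u=1 | in ⊤ | out ⊤ | ==
  [10] u=3 | in ⊤ | out ⊤ | ==
  [11] u=4 | in ⊤ | out ⊤ | ==

Converged values:
  [0] ⊤
  [1] ⊤
  [2] +
  [3] ⊤
  [4] ⊤
  [5] ⊤
  [6] ⊤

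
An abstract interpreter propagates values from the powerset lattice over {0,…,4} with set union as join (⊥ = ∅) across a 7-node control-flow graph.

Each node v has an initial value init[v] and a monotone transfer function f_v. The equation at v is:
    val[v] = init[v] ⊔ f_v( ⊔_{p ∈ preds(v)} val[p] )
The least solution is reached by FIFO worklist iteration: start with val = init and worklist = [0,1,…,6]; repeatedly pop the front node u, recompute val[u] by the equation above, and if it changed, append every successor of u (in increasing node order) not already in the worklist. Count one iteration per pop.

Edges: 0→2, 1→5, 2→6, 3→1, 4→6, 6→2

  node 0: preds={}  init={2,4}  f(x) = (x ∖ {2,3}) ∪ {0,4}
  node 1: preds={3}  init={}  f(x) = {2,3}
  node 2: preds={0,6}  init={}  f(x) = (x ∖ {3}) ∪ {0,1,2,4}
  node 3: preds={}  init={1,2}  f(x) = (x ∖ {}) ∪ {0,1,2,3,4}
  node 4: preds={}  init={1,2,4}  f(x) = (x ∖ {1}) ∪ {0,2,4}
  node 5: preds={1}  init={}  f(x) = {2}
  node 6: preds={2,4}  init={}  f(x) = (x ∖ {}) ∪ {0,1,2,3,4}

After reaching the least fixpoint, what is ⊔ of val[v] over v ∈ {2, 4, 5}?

{0,1,2,4}

Worklist (9 pops):
  #1 pop 0: in={} → {0,2,4} (was {2,4}); enqueue []
  #2 pop 1: in={1,2} → {2,3} (was {}); enqueue []
  #3 pop 2: in={0,2,4} → {0,1,2,4} (was {}); enqueue []
  #4 pop 3: in={} → {0,1,2,3,4} (was {1,2}); enqueue [1]
  #5 pop 4: in={} → {0,1,2,4} (was {1,2,4}); enqueue []
  #6 pop 5: in={2,3} → {2} (was {}); enqueue []
  #7 pop 6: in={0,1,2,4} → {0,1,2,3,4} (was {}); enqueue [2]
  #8 pop 1: in={0,1,2,3,4} → {2,3} (no change)
  #9 pop 2: in={0,1,2,3,4} → {0,1,2,4} (no change)

Fixpoint:
  val[0] = {0,2,4}
  val[1] = {2,3}
  val[2] = {0,1,2,4}
  val[3] = {0,1,2,3,4}
  val[4] = {0,1,2,4}
  val[5] = {2}
  val[6] = {0,1,2,3,4}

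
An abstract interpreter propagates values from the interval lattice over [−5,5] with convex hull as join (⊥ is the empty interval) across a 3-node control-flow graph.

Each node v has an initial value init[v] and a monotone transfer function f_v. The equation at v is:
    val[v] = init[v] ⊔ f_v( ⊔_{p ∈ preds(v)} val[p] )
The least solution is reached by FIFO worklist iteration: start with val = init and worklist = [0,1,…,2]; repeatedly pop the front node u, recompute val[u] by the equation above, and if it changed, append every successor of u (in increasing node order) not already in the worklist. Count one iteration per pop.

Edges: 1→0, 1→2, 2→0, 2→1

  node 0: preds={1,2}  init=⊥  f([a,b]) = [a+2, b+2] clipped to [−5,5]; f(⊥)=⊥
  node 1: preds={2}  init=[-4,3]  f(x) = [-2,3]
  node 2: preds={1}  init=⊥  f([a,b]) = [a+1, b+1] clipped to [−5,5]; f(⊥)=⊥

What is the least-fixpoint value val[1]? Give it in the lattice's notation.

Trace (5 dequeues):
  [1] u=0 | in [-4,3] | out [-2,5] | prev ⊥ | push {}
  [2] u=1 | in ⊥ | out [-4,3] | ==
  [3] u=2 | in [-4,3] | out [-3,4] | prev ⊥ | push {0,1}
  [4] u=0 | in [-4,4] | out [-2,5] | ==
  [5] u=1 | in [-3,4] | out [-4,3] | ==

Converged values:
  [0] [-2,5]
  [1] [-4,3]
  [2] [-3,4]

[-4,3]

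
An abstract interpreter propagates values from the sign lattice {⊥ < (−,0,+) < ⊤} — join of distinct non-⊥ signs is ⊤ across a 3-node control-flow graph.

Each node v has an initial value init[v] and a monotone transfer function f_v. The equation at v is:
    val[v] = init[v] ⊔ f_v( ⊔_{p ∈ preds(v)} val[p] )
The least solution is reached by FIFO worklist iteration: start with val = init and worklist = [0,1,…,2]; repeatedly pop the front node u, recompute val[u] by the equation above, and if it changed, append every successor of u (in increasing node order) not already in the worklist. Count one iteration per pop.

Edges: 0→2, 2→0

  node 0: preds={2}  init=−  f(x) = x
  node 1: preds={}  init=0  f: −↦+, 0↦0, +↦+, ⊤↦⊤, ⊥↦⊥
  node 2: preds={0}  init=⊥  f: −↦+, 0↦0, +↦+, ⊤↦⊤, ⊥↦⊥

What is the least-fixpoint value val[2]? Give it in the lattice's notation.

⊤

Worklist (6 pops):
  #1 pop 0: in=⊥ → − (no change)
  #2 pop 1: in=⊥ → 0 (no change)
  #3 pop 2: in=− → + (was ⊥); enqueue [0]
  #4 pop 0: in=+ → ⊤ (was −); enqueue [2]
  #5 pop 2: in=⊤ → ⊤ (was +); enqueue [0]
  #6 pop 0: in=⊤ → ⊤ (no change)

Fixpoint:
  val[0] = ⊤
  val[1] = 0
  val[2] = ⊤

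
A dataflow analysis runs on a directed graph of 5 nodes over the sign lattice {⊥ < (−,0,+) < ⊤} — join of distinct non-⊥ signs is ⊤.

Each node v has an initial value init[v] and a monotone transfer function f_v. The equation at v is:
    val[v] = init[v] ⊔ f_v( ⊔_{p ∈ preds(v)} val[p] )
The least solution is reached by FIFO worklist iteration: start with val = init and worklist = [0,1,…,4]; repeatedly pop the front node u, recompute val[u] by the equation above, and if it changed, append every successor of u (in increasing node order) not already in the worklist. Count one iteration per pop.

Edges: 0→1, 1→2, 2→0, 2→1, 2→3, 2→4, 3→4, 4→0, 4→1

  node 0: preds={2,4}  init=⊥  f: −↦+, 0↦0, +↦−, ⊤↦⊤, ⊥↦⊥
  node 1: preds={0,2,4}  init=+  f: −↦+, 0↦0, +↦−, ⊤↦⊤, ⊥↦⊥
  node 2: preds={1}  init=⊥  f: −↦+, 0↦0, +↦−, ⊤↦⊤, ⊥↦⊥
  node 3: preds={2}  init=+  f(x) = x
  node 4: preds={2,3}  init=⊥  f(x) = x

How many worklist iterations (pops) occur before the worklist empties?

Worklist (12 pops):
  #1 pop 0: in=⊥ → ⊥ (no change)
  #2 pop 1: in=⊥ → + (no change)
  #3 pop 2: in=+ → − (was ⊥); enqueue [0,1]
  #4 pop 3: in=− → ⊤ (was +); enqueue []
  #5 pop 4: in=⊤ → ⊤ (was ⊥); enqueue []
  #6 pop 0: in=⊤ → ⊤ (was ⊥); enqueue []
  #7 pop 1: in=⊤ → ⊤ (was +); enqueue [2]
  #8 pop 2: in=⊤ → ⊤ (was −); enqueue [0,1,3,4]
  #9 pop 0: in=⊤ → ⊤ (no change)
  #10 pop 1: in=⊤ → ⊤ (no change)
  #11 pop 3: in=⊤ → ⊤ (no change)
  #12 pop 4: in=⊤ → ⊤ (no change)

Fixpoint:
  val[0] = ⊤
  val[1] = ⊤
  val[2] = ⊤
  val[3] = ⊤
  val[4] = ⊤

12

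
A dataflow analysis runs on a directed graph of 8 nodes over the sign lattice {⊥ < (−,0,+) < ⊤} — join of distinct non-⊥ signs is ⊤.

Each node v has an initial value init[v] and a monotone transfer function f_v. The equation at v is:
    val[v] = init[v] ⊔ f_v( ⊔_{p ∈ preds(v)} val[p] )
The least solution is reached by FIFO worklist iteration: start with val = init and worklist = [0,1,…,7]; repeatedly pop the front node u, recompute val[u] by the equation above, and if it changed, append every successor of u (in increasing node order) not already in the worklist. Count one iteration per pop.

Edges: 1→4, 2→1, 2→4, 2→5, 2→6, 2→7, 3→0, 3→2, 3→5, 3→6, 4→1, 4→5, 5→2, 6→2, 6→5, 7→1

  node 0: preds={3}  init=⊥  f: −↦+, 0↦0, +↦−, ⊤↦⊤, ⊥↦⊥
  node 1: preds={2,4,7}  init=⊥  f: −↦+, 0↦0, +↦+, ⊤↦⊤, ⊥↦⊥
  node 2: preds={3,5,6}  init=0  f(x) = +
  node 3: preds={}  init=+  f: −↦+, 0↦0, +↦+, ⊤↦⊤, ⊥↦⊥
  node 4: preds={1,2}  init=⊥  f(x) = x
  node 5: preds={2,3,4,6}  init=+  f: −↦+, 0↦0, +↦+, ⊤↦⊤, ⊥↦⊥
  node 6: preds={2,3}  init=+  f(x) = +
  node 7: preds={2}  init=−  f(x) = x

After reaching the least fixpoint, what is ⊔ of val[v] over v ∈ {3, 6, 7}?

⊤

Trace (10 dequeues):
  [1] u=0 | in + | out − | prev ⊥ | push {}
  [2] u=1 | in ⊤ | out ⊤ | prev ⊥ | push {}
  [3] u=2 | in + | out ⊤ | prev 0 | push {1}
  [4] u=3 | in ⊥ | out + | ==
  [5] u=4 | in ⊤ | out ⊤ | prev ⊥ | push {}
  [6] u=5 | in ⊤ | out ⊤ | prev + | push {2}
  [7] u=6 | in ⊤ | out + | ==
  [8] u=7 | in ⊤ | out ⊤ | prev − | push {}
  [9] u=1 | in ⊤ | out ⊤ | ==
  [10] u=2 | in ⊤ | out ⊤ | ==

Converged values:
  [0] −
  [1] ⊤
  [2] ⊤
  [3] +
  [4] ⊤
  [5] ⊤
  [6] +
  [7] ⊤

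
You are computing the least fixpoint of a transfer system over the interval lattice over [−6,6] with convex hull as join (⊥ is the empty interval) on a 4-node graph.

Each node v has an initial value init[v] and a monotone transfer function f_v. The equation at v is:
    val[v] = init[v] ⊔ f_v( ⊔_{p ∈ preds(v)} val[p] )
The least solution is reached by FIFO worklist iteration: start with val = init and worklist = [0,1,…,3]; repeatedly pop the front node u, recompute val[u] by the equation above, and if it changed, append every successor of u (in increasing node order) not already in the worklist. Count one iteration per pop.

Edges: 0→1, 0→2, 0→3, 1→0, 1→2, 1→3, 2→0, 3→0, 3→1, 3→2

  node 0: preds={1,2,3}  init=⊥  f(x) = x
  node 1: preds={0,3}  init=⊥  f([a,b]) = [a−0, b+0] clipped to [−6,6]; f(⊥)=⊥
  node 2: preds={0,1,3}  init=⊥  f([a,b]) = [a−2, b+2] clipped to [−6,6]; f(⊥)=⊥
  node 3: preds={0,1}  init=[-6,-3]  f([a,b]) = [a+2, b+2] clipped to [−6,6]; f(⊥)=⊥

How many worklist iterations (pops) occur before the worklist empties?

25

Worklist (25 pops):
  #1 pop 0: in=[-6,-3] → [-6,-3] (was ⊥); enqueue []
  #2 pop 1: in=[-6,-3] → [-6,-3] (was ⊥); enqueue [0]
  #3 pop 2: in=[-6,-3] → [-6,-1] (was ⊥); enqueue []
  #4 pop 3: in=[-6,-3] → [-6,-1] (was [-6,-3]); enqueue [1,2]
  #5 pop 0: in=[-6,-1] → [-6,-1] (was [-6,-3]); enqueue [3]
  #6 pop 1: in=[-6,-1] → [-6,-1] (was [-6,-3]); enqueue [0]
  #7 pop 2: in=[-6,-1] → [-6,1] (was [-6,-1]); enqueue []
  #8 pop 3: in=[-6,-1] → [-6,1] (was [-6,-1]); enqueue [1,2]
  #9 pop 0: in=[-6,1] → [-6,1] (was [-6,-1]); enqueue [3]
  #10 pop 1: in=[-6,1] → [-6,1] (was [-6,-1]); enqueue [0]
  #11 pop 2: in=[-6,1] → [-6,3] (was [-6,1]); enqueue []
  #12 pop 3: in=[-6,1] → [-6,3] (was [-6,1]); enqueue [1,2]
  #13 pop 0: in=[-6,3] → [-6,3] (was [-6,1]); enqueue [3]
  #14 pop 1: in=[-6,3] → [-6,3] (was [-6,1]); enqueue [0]
  #15 pop 2: in=[-6,3] → [-6,5] (was [-6,3]); enqueue []
  #16 pop 3: in=[-6,3] → [-6,5] (was [-6,3]); enqueue [1,2]
  #17 pop 0: in=[-6,5] → [-6,5] (was [-6,3]); enqueue [3]
  #18 pop 1: in=[-6,5] → [-6,5] (was [-6,3]); enqueue [0]
  #19 pop 2: in=[-6,5] → [-6,6] (was [-6,5]); enqueue []
  #20 pop 3: in=[-6,5] → [-6,6] (was [-6,5]); enqueue [1,2]
  #21 pop 0: in=[-6,6] → [-6,6] (was [-6,5]); enqueue [3]
  #22 pop 1: in=[-6,6] → [-6,6] (was [-6,5]); enqueue [0]
  #23 pop 2: in=[-6,6] → [-6,6] (no change)
  #24 pop 3: in=[-6,6] → [-6,6] (no change)
  #25 pop 0: in=[-6,6] → [-6,6] (no change)

Fixpoint:
  val[0] = [-6,6]
  val[1] = [-6,6]
  val[2] = [-6,6]
  val[3] = [-6,6]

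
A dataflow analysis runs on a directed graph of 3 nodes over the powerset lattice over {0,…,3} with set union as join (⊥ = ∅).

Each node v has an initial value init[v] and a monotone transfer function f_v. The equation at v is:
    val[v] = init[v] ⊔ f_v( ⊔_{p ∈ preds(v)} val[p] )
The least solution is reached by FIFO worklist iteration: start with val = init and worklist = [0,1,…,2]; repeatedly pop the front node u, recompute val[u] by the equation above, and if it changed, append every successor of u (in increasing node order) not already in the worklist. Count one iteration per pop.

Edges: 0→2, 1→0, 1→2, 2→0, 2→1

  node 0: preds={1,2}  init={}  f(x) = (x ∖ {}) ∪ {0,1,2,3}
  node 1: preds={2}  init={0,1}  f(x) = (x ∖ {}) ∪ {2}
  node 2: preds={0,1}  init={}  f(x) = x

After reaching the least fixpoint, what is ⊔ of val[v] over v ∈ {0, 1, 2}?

Trace (7 dequeues):
  [1] u=0 | in {0,1} | out {0,1,2,3} | prev {} | push {}
  [2] u=1 | in {} | out {0,1,2} | prev {0,1} | push {0}
  [3] u=2 | in {0,1,2,3} | out {0,1,2,3} | prev {} | push {1}
  [4] u=0 | in {0,1,2,3} | out {0,1,2,3} | ==
  [5] u=1 | in {0,1,2,3} | out {0,1,2,3} | prev {0,1,2} | push {0,2}
  [6] u=0 | in {0,1,2,3} | out {0,1,2,3} | ==
  [7] u=2 | in {0,1,2,3} | out {0,1,2,3} | ==

Converged values:
  [0] {0,1,2,3}
  [1] {0,1,2,3}
  [2] {0,1,2,3}

{0,1,2,3}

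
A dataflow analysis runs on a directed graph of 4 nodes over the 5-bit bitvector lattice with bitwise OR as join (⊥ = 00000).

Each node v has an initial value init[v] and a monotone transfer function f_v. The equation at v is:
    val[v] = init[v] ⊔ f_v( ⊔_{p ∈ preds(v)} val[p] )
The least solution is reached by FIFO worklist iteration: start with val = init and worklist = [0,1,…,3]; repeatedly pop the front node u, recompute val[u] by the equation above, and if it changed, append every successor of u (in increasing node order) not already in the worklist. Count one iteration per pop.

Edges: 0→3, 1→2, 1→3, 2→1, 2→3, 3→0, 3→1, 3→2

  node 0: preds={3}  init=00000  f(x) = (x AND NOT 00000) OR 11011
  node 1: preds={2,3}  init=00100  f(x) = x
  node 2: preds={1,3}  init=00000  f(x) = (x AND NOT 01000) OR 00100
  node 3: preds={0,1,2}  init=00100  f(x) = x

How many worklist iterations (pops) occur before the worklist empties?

9

Trace (9 dequeues):
  [1] u=0 | in 00100 | out 11111 | prev 00000 | push {}
  [2] u=1 | in 00100 | out 00100 | ==
  [3] u=2 | in 00100 | out 00100 | prev 00000 | push {1}
  [4] u=3 | in 11111 | out 11111 | prev 00100 | push {0,2}
  [5] u=1 | in 11111 | out 11111 | prev 00100 | push {3}
  [6] u=0 | in 11111 | out 11111 | ==
  [7] u=2 | in 11111 | out 10111 | prev 00100 | push {1}
  [8] u=3 | in 11111 | out 11111 | ==
  [9] u=1 | in 11111 | out 11111 | ==

Converged values:
  [0] 11111
  [1] 11111
  [2] 10111
  [3] 11111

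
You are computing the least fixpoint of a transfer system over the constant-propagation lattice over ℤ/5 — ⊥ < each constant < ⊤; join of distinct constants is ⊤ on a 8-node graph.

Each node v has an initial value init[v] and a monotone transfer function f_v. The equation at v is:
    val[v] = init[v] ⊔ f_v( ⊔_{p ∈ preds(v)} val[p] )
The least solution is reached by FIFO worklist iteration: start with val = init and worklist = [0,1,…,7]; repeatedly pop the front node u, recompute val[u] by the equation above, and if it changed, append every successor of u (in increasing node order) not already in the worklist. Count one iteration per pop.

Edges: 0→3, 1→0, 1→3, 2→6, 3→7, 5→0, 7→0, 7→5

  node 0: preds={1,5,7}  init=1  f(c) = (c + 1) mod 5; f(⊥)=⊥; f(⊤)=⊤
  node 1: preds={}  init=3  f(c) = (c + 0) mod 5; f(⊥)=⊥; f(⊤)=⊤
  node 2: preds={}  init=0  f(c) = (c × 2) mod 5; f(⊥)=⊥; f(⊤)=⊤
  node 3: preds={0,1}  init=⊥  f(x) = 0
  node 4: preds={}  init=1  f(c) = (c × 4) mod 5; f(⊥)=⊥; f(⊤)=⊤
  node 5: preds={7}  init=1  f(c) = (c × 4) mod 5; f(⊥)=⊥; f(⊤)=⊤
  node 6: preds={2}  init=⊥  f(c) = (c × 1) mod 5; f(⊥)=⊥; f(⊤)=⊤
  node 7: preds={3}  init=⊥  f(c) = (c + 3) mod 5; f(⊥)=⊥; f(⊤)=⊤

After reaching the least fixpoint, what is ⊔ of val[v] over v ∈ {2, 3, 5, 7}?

⊤

Trace (11 dequeues):
  [1] u=0 | in ⊤ | out ⊤ | prev 1 | push {}
  [2] u=1 | in ⊥ | out 3 | ==
  [3] u=2 | in ⊥ | out 0 | ==
  [4] u=3 | in ⊤ | out 0 | prev ⊥ | push {}
  [5] u=4 | in ⊥ | out 1 | ==
  [6] u=5 | in ⊥ | out 1 | ==
  [7] u=6 | in 0 | out 0 | prev ⊥ | push {}
  [8] u=7 | in 0 | out 3 | prev ⊥ | push {0,5}
  [9] u=0 | in ⊤ | out ⊤ | ==
  [10] u=5 | in 3 | out ⊤ | prev 1 | push {0}
  [11] u=0 | in ⊤ | out ⊤ | ==

Converged values:
  [0] ⊤
  [1] 3
  [2] 0
  [3] 0
  [4] 1
  [5] ⊤
  [6] 0
  [7] 3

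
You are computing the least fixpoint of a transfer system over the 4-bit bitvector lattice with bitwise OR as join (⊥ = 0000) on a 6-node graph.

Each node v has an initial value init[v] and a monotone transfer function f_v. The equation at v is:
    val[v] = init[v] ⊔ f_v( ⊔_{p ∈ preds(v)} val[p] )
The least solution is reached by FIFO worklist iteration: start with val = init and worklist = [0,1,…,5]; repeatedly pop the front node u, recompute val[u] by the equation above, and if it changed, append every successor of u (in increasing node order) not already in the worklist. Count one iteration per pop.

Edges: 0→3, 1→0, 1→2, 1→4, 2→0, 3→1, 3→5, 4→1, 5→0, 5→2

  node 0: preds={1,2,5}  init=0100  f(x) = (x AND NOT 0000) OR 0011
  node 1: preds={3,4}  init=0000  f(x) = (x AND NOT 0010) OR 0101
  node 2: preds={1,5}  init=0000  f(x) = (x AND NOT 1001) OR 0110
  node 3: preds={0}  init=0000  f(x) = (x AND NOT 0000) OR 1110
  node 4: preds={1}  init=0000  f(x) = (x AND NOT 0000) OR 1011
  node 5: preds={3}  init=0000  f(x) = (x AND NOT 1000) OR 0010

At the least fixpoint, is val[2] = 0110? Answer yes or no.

Trace (12 dequeues):
  [1] u=0 | in 0000 | out 0111 | prev 0100 | push {}
  [2] u=1 | in 0000 | out 0101 | prev 0000 | push {0}
  [3] u=2 | in 0101 | out 0110 | prev 0000 | push {}
  [4] u=3 | in 0111 | out 1111 | prev 0000 | push {1}
  [5] u=4 | in 0101 | out 1111 | prev 0000 | push {}
  [6] u=5 | in 1111 | out 0111 | prev 0000 | push {2}
  [7] u=0 | in 0111 | out 0111 | ==
  [8] u=1 | in 1111 | out 1101 | prev 0101 | push {0,4}
  [9] u=2 | in 1111 | out 0110 | ==
  [10] u=0 | in 1111 | out 1111 | prev 0111 | push {3}
  [11] u=4 | in 1101 | out 1111 | ==
  [12] u=3 | in 1111 | out 1111 | ==

Converged values:
  [0] 1111
  [1] 1101
  [2] 0110
  [3] 1111
  [4] 1111
  [5] 0111

yes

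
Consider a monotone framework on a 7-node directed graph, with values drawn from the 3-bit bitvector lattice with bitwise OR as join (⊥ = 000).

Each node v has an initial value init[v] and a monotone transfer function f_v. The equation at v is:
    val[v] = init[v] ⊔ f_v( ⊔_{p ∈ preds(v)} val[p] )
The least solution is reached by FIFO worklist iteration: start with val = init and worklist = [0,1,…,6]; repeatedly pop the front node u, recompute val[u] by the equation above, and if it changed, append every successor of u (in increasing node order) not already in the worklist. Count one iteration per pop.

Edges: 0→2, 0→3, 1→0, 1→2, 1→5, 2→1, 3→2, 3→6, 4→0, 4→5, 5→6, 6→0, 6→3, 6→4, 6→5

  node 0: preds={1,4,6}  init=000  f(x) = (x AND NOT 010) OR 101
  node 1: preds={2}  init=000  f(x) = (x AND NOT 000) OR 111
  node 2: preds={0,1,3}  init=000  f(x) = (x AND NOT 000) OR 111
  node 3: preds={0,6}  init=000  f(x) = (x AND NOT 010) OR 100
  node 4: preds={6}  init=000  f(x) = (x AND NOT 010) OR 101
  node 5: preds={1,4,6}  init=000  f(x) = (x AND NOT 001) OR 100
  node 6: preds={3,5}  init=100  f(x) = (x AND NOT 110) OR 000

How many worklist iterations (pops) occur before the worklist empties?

13

Iteration log — 13 steps:
  step 1. node 0  ⊔preds=100  new=101  old=000  +wl: 
  step 2. node 1  ⊔preds=000  new=111  old=000  +wl: 0
  step 3. node 2  ⊔preds=111  new=111  old=000  +wl: 1
  step 4. node 3  ⊔preds=101  new=101  old=000  +wl: 2
  step 5. node 4  ⊔preds=100  new=101  old=000  +wl: 
  step 6. node 5  ⊔preds=111  new=110  old=000  +wl: 
  step 7. node 6  ⊔preds=111  new=101  old=100  +wl: 3,4,5
  step 8. node 0  ⊔preds=111  new=101  stable
  step 9. node 1  ⊔preds=111  new=111  stable
  step 10. node 2  ⊔preds=111  new=111  stable
  step 11. node 3  ⊔preds=101  new=101  stable
  step 12. node 4  ⊔preds=101  new=101  stable
  step 13. node 5  ⊔preds=111  new=110  stable

Least fixpoint reached:
  node 0: 101
  node 1: 111
  node 2: 111
  node 3: 101
  node 4: 101
  node 5: 110
  node 6: 101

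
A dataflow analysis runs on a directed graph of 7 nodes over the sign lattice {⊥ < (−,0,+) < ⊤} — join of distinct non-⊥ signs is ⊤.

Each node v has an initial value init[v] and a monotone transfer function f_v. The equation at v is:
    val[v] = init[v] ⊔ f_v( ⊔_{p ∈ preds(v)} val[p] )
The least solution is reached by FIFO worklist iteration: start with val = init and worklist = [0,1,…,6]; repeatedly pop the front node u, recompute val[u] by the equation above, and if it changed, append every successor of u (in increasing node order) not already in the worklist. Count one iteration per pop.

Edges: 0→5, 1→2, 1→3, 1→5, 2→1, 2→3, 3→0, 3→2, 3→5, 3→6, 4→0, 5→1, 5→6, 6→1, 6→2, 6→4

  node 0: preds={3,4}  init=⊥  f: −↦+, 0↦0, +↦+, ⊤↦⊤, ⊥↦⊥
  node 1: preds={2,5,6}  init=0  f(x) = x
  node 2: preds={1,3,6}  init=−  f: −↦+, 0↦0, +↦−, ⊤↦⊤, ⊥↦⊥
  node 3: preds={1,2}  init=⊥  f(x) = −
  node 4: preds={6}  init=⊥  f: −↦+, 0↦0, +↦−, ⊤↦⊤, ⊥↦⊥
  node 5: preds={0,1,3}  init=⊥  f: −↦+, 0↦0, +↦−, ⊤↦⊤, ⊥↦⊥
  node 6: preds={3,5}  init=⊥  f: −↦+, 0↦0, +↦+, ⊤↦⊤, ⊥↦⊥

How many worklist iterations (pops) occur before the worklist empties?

Trace (14 dequeues):
  [1] u=0 | in ⊥ | out ⊥ | ==
  [2] u=1 | in − | out ⊤ | prev 0 | push {}
  [3] u=2 | in ⊤ | out ⊤ | prev − | push {1}
  [4] u=3 | in ⊤ | out − | prev ⊥ | push {0,2}
  [5] u=4 | in ⊥ | out ⊥ | ==
  [6] u=5 | in ⊤ | out ⊤ | prev ⊥ | push {}
  [7] u=6 | in ⊤ | out ⊤ | prev ⊥ | push {4}
  [8] u=1 | in ⊤ | out ⊤ | ==
  [9] u=0 | in − | out + | prev ⊥ | push {5}
  [10] u=2 | in ⊤ | out ⊤ | ==
  [11] u=4 | in ⊤ | out ⊤ | prev ⊥ | push {0}
  [12] u=5 | in ⊤ | out ⊤ | ==
  [13] u=0 | in ⊤ | out ⊤ | prev + | push {5}
  [14] u=5 | in ⊤ | out ⊤ | ==

Converged values:
  [0] ⊤
  [1] ⊤
  [2] ⊤
  [3] −
  [4] ⊤
  [5] ⊤
  [6] ⊤

14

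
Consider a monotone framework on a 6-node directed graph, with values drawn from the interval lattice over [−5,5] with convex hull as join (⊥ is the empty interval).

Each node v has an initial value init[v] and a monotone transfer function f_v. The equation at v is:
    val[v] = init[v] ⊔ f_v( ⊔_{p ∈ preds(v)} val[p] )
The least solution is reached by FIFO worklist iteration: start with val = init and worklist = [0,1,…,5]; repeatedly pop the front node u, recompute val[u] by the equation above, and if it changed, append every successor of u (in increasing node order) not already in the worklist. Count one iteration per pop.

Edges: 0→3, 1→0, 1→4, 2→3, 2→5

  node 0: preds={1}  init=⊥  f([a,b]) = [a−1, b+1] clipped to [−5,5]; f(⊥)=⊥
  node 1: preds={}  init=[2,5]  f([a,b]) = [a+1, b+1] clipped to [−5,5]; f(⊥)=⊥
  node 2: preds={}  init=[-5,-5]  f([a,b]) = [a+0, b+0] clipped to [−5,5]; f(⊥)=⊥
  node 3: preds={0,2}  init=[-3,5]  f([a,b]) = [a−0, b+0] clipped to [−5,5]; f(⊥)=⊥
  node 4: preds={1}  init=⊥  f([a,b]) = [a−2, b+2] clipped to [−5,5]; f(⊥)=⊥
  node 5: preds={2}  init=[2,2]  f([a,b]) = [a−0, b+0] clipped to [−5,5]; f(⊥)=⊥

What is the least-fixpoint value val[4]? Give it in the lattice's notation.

Iteration log — 6 steps:
  step 1. node 0  ⊔preds=[2,5]  new=[1,5]  old=⊥  +wl: 
  step 2. node 1  ⊔preds=⊥  new=[2,5]  stable
  step 3. node 2  ⊔preds=⊥  new=[-5,-5]  stable
  step 4. node 3  ⊔preds=[-5,5]  new=[-5,5]  old=[-3,5]  +wl: 
  step 5. node 4  ⊔preds=[2,5]  new=[0,5]  old=⊥  +wl: 
  step 6. node 5  ⊔preds=[-5,-5]  new=[-5,2]  old=[2,2]  +wl: 

Least fixpoint reached:
  node 0: [1,5]
  node 1: [2,5]
  node 2: [-5,-5]
  node 3: [-5,5]
  node 4: [0,5]
  node 5: [-5,2]

[0,5]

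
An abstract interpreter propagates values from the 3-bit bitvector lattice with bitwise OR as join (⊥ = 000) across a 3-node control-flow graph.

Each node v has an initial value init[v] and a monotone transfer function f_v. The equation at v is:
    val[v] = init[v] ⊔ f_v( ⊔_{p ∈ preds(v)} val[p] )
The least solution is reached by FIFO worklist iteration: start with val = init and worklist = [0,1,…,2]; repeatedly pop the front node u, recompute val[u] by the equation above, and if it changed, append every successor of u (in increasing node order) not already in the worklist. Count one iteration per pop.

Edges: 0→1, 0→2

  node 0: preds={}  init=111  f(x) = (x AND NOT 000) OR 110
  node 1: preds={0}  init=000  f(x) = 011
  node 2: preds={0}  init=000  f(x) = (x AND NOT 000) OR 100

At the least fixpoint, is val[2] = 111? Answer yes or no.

Worklist (3 pops):
  #1 pop 0: in=000 → 111 (no change)
  #2 pop 1: in=111 → 011 (was 000); enqueue []
  #3 pop 2: in=111 → 111 (was 000); enqueue []

Fixpoint:
  val[0] = 111
  val[1] = 011
  val[2] = 111

yes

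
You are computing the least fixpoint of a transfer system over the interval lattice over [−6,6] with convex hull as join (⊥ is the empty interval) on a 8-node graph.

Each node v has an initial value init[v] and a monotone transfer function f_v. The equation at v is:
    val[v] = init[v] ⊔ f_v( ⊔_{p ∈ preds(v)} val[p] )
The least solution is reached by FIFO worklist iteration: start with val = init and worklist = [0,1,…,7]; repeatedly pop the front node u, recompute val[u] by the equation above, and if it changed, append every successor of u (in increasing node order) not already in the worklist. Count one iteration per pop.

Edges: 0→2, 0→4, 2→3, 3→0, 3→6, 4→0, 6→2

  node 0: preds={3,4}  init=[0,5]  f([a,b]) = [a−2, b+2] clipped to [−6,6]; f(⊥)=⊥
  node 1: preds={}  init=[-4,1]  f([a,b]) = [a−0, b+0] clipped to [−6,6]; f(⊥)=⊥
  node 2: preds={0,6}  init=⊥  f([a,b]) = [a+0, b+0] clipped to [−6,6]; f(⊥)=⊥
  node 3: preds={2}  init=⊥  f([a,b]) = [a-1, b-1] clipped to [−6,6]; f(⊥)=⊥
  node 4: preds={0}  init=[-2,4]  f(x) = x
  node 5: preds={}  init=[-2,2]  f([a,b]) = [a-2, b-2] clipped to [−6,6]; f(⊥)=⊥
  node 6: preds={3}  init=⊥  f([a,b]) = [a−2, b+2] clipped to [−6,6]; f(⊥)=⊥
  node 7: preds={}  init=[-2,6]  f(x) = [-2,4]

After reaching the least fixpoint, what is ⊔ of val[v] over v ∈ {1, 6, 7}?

[-6,6]

Worklist (14 pops):
  #1 pop 0: in=[-2,4] → [-4,6] (was [0,5]); enqueue []
  #2 pop 1: in=⊥ → [-4,1] (no change)
  #3 pop 2: in=[-4,6] → [-4,6] (was ⊥); enqueue []
  #4 pop 3: in=[-4,6] → [-5,5] (was ⊥); enqueue [0]
  #5 pop 4: in=[-4,6] → [-4,6] (was [-2,4]); enqueue []
  #6 pop 5: in=⊥ → [-2,2] (no change)
  #7 pop 6: in=[-5,5] → [-6,6] (was ⊥); enqueue [2]
  #8 pop 7: in=⊥ → [-2,6] (no change)
  #9 pop 0: in=[-5,6] → [-6,6] (was [-4,6]); enqueue [4]
  #10 pop 2: in=[-6,6] → [-6,6] (was [-4,6]); enqueue [3]
  #11 pop 4: in=[-6,6] → [-6,6] (was [-4,6]); enqueue [0]
  #12 pop 3: in=[-6,6] → [-6,5] (was [-5,5]); enqueue [6]
  #13 pop 0: in=[-6,6] → [-6,6] (no change)
  #14 pop 6: in=[-6,5] → [-6,6] (no change)

Fixpoint:
  val[0] = [-6,6]
  val[1] = [-4,1]
  val[2] = [-6,6]
  val[3] = [-6,5]
  val[4] = [-6,6]
  val[5] = [-2,2]
  val[6] = [-6,6]
  val[7] = [-2,6]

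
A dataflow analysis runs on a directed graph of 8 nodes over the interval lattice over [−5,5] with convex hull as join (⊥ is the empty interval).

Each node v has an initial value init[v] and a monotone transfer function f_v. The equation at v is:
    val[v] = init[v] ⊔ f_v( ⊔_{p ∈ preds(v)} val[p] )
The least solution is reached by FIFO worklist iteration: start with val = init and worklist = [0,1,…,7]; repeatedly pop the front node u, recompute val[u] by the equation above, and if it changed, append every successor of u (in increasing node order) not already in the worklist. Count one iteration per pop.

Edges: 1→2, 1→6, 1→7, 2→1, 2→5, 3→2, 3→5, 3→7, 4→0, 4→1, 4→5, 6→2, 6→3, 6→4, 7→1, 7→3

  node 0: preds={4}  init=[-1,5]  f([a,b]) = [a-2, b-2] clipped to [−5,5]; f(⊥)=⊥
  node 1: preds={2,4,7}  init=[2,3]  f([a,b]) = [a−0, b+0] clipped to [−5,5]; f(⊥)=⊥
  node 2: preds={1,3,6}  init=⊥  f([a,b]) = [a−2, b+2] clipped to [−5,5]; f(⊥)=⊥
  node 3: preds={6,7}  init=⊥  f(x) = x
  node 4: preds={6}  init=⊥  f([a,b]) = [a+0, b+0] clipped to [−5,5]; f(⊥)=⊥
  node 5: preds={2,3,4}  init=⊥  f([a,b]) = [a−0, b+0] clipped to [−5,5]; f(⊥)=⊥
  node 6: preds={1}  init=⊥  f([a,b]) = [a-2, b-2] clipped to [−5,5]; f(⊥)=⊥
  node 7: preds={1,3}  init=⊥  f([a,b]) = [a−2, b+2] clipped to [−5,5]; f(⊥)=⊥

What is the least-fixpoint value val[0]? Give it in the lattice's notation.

[-5,5]

Worklist (42 pops):
  #1 pop 0: in=⊥ → [-1,5] (no change)
  #2 pop 1: in=⊥ → [2,3] (no change)
  #3 pop 2: in=[2,3] → [0,5] (was ⊥); enqueue [1]
  #4 pop 3: in=⊥ → ⊥ (no change)
  #5 pop 4: in=⊥ → ⊥ (no change)
  #6 pop 5: in=[0,5] → [0,5] (was ⊥); enqueue []
  #7 pop 6: in=[2,3] → [0,1] (was ⊥); enqueue [2,3,4]
  #8 pop 7: in=[2,3] → [0,5] (was ⊥); enqueue []
  #9 pop 1: in=[0,5] → [0,5] (was [2,3]); enqueue [6,7]
  #10 pop 2: in=[0,5] → [-2,5] (was [0,5]); enqueue [1,5]
  #11 pop 3: in=[0,5] → [0,5] (was ⊥); enqueue [2]
  #12 pop 4: in=[0,1] → [0,1] (was ⊥); enqueue [0]
  #13 pop 6: in=[0,5] → [-2,3] (was [0,1]); enqueue [3,4]
  #14 pop 7: in=[0,5] → [-2,5] (was [0,5]); enqueue []
  #15 pop 1: in=[-2,5] → [-2,5] (was [0,5]); enqueue [6,7]
  #16 pop 5: in=[-2,5] → [-2,5] (was [0,5]); enqueue []
  #17 pop 2: in=[-2,5] → [-4,5] (was [-2,5]); enqueue [1,5]
  #18 pop 0: in=[0,1] → [-2,5] (was [-1,5]); enqueue []
  #19 pop 3: in=[-2,5] → [-2,5] (was [0,5]); enqueue [2]
  #20 pop 4: in=[-2,3] → [-2,3] (was [0,1]); enqueue [0]
  #21 pop 6: in=[-2,5] → [-4,3] (was [-2,3]); enqueue [3,4]
  #22 pop 7: in=[-2,5] → [-4,5] (was [-2,5]); enqueue []
  #23 pop 1: in=[-4,5] → [-4,5] (was [-2,5]); enqueue [6,7]
  #24 pop 5: in=[-4,5] → [-4,5] (was [-2,5]); enqueue []
  #25 pop 2: in=[-4,5] → [-5,5] (was [-4,5]); enqueue [1,5]
  #26 pop 0: in=[-2,3] → [-4,5] (was [-2,5]); enqueue []
  #27 pop 3: in=[-4,5] → [-4,5] (was [-2,5]); enqueue [2]
  #28 pop 4: in=[-4,3] → [-4,3] (was [-2,3]); enqueue [0]
  #29 pop 6: in=[-4,5] → [-5,3] (was [-4,3]); enqueue [3,4]
  #30 pop 7: in=[-4,5] → [-5,5] (was [-4,5]); enqueue []
  #31 pop 1: in=[-5,5] → [-5,5] (was [-4,5]); enqueue [6,7]
  #32 pop 5: in=[-5,5] → [-5,5] (was [-4,5]); enqueue []
  #33 pop 2: in=[-5,5] → [-5,5] (no change)
  #34 pop 0: in=[-4,3] → [-5,5] (was [-4,5]); enqueue []
  #35 pop 3: in=[-5,5] → [-5,5] (was [-4,5]); enqueue [2,5]
  #36 pop 4: in=[-5,3] → [-5,3] (was [-4,3]); enqueue [0,1]
  #37 pop 6: in=[-5,5] → [-5,3] (no change)
  #38 pop 7: in=[-5,5] → [-5,5] (no change)
  #39 pop 2: in=[-5,5] → [-5,5] (no change)
  #40 pop 5: in=[-5,5] → [-5,5] (no change)
  #41 pop 0: in=[-5,3] → [-5,5] (no change)
  #42 pop 1: in=[-5,5] → [-5,5] (no change)

Fixpoint:
  val[0] = [-5,5]
  val[1] = [-5,5]
  val[2] = [-5,5]
  val[3] = [-5,5]
  val[4] = [-5,3]
  val[5] = [-5,5]
  val[6] = [-5,3]
  val[7] = [-5,5]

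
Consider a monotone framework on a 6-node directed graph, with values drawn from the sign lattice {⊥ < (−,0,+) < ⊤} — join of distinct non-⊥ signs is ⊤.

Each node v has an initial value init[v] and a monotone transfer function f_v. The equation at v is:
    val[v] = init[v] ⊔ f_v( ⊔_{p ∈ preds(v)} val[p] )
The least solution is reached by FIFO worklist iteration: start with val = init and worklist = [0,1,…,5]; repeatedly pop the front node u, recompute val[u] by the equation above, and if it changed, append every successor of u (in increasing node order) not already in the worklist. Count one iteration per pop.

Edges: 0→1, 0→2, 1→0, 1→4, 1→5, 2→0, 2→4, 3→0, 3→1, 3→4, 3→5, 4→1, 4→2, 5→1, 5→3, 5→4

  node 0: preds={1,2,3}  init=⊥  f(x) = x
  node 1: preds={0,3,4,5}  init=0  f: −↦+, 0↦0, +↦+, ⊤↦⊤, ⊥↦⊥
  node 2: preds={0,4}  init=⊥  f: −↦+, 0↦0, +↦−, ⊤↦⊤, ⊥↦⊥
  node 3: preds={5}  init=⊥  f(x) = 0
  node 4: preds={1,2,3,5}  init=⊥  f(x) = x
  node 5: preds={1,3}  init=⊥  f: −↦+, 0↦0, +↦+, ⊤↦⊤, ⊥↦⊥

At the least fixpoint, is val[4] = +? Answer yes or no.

Iteration log — 11 steps:
  step 1. node 0  ⊔preds=0  new=0  old=⊥  +wl: 
  step 2. node 1  ⊔preds=0  new=0  stable
  step 3. node 2  ⊔preds=0  new=0  old=⊥  +wl: 0
  step 4. node 3  ⊔preds=⊥  new=0  old=⊥  +wl: 1
  step 5. node 4  ⊔preds=0  new=0  old=⊥  +wl: 2
  step 6. node 5  ⊔preds=0  new=0  old=⊥  +wl: 3,4
  step 7. node 0  ⊔preds=0  new=0  stable
  step 8. node 1  ⊔preds=0  new=0  stable
  step 9. node 2  ⊔preds=0  new=0  stable
  step 10. node 3  ⊔preds=0  new=0  stable
  step 11. node 4  ⊔preds=0  new=0  stable

Least fixpoint reached:
  node 0: 0
  node 1: 0
  node 2: 0
  node 3: 0
  node 4: 0
  node 5: 0

no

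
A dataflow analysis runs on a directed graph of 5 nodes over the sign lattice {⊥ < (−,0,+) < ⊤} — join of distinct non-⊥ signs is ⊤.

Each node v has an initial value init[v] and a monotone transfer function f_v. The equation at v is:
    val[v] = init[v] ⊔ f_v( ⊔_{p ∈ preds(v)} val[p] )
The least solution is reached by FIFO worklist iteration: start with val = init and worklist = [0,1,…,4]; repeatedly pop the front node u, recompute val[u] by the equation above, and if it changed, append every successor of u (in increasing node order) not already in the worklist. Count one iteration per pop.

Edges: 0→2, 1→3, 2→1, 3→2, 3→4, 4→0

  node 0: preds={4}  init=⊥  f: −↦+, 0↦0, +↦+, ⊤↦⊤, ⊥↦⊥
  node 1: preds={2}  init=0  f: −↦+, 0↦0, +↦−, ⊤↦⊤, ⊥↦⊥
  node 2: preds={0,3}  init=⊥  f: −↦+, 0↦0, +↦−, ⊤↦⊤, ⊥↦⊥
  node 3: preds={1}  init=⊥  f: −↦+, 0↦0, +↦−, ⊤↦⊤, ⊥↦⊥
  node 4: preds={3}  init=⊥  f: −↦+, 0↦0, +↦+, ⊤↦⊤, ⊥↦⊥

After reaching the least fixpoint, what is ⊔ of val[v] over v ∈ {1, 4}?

Iteration log — 9 steps:
  step 1. node 0  ⊔preds=⊥  new=⊥  stable
  step 2. node 1  ⊔preds=⊥  new=0  stable
  step 3. node 2  ⊔preds=⊥  new=⊥  stable
  step 4. node 3  ⊔preds=0  new=0  old=⊥  +wl: 2
  step 5. node 4  ⊔preds=0  new=0  old=⊥  +wl: 0
  step 6. node 2  ⊔preds=0  new=0  old=⊥  +wl: 1
  step 7. node 0  ⊔preds=0  new=0  old=⊥  +wl: 2
  step 8. node 1  ⊔preds=0  new=0  stable
  step 9. node 2  ⊔preds=0  new=0  stable

Least fixpoint reached:
  node 0: 0
  node 1: 0
  node 2: 0
  node 3: 0
  node 4: 0

0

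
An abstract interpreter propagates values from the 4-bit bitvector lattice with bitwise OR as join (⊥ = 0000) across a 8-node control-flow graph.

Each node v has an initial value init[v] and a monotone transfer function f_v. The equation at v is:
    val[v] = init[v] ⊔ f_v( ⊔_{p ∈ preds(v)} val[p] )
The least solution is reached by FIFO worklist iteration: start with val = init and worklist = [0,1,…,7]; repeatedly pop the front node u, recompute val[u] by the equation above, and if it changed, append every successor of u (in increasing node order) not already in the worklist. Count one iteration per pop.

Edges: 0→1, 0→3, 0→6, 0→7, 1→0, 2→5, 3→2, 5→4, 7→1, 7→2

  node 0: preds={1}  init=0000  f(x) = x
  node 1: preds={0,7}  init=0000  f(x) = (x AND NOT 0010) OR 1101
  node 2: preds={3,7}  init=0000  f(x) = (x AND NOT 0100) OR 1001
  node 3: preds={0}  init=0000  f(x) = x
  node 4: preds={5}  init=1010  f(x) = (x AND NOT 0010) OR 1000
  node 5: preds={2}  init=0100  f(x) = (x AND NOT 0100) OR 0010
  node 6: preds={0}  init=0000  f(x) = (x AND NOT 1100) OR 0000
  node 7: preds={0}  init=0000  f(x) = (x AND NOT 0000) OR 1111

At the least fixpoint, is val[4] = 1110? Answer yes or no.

Trace (17 dequeues):
  [1] u=0 | in 0000 | out 0000 | ==
  [2] u=1 | in 0000 | out 1101 | prev 0000 | push {0}
  [3] u=2 | in 0000 | out 1001 | prev 0000 | push {}
  [4] u=3 | in 0000 | out 0000 | ==
  [5] u=4 | in 0100 | out 1110 | prev 1010 | push {}
  [6] u=5 | in 1001 | out 1111 | prev 0100 | push {4}
  [7] u=6 | in 0000 | out 0000 | ==
  [8] u=7 | in 0000 | out 1111 | prev 0000 | push {1,2}
  [9] u=0 | in 1101 | out 1101 | prev 0000 | push {3,6,7}
  [10] u=4 | in 1111 | out 1111 | prev 1110 | push {}
  [11] u=1 | in 1111 | out 1101 | ==
  [12] u=2 | in 1111 | out 1011 | prev 1001 | push {5}
  [13] u=3 | in 1101 | out 1101 | prev 0000 | push {2}
  [14] u=6 | in 1101 | out 0001 | prev 0000 | push {}
  [15] u=7 | in 1101 | out 1111 | ==
  [16] u=5 | in 1011 | out 1111 | ==
  [17] u=2 | in 1111 | out 1011 | ==

Converged values:
  [0] 1101
  [1] 1101
  [2] 1011
  [3] 1101
  [4] 1111
  [5] 1111
  [6] 0001
  [7] 1111

no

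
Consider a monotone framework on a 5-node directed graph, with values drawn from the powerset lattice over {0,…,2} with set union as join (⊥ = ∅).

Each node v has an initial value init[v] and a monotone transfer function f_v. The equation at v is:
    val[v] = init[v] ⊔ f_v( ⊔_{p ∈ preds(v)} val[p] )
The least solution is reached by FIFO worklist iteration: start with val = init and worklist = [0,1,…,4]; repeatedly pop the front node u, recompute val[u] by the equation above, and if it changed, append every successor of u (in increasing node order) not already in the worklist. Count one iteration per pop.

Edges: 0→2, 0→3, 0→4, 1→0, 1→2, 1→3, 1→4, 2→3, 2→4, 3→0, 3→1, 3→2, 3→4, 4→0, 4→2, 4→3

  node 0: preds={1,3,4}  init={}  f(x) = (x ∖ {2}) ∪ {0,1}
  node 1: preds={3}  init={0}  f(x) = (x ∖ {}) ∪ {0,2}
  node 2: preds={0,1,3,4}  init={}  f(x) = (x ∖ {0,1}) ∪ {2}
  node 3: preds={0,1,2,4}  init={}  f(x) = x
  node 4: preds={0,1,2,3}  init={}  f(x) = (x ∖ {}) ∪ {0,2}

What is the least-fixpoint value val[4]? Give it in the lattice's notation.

Iteration log — 11 steps:
  step 1. node 0  ⊔preds={0}  new={0,1}  old={}  +wl: 
  step 2. node 1  ⊔preds={}  new={0,2}  old={0}  +wl: 0
  step 3. node 2  ⊔preds={0,1,2}  new={2}  old={}  +wl: 
  step 4. node 3  ⊔preds={0,1,2}  new={0,1,2}  old={}  +wl: 1,2
  step 5. node 4  ⊔preds={0,1,2}  new={0,1,2}  old={}  +wl: 3
  step 6. node 0  ⊔preds={0,1,2}  new={0,1}  stable
  step 7. node 1  ⊔preds={0,1,2}  new={0,1,2}  old={0,2}  +wl: 0,4
  step 8. node 2  ⊔preds={0,1,2}  new={2}  stable
  step 9. node 3  ⊔preds={0,1,2}  new={0,1,2}  stable
  step 10. node 0  ⊔preds={0,1,2}  new={0,1}  stable
  step 11. node 4  ⊔preds={0,1,2}  new={0,1,2}  stable

Least fixpoint reached:
  node 0: {0,1}
  node 1: {0,1,2}
  node 2: {2}
  node 3: {0,1,2}
  node 4: {0,1,2}

{0,1,2}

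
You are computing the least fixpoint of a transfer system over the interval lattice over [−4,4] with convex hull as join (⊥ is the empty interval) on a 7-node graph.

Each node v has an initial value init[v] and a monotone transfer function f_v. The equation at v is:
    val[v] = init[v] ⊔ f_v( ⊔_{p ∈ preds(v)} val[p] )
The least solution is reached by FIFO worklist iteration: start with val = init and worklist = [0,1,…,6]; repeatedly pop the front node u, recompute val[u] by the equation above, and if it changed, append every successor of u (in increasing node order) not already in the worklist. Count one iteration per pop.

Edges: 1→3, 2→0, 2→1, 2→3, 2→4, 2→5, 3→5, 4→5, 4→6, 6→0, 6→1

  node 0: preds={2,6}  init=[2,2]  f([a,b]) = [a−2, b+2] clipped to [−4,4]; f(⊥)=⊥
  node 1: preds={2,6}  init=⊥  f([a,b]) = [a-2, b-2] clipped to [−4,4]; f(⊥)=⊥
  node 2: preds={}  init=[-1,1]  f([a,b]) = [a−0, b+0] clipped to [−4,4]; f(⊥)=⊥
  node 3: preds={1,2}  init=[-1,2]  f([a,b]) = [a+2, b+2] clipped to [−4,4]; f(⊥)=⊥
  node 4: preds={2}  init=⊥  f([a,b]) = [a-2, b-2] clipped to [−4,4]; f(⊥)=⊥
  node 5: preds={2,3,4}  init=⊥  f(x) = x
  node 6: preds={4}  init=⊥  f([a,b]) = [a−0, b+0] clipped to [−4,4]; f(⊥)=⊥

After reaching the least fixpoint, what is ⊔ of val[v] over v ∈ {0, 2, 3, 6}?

Trace (11 dequeues):
  [1] u=0 | in [-1,1] | out [-3,3] | prev [2,2] | push {}
  [2] u=1 | in [-1,1] | out [-3,-1] | prev ⊥ | push {}
  [3] u=2 | in ⊥ | out [-1,1] | ==
  [4] u=3 | in [-3,1] | out [-1,3] | prev [-1,2] | push {}
  [5] u=4 | in [-1,1] | out [-3,-1] | prev ⊥ | push {}
  [6] u=5 | in [-3,3] | out [-3,3] | prev ⊥ | push {}
  [7] u=6 | in [-3,-1] | out [-3,-1] | prev ⊥ | push {0,1}
  [8] u=0 | in [-3,1] | out [-4,3] | prev [-3,3] | push {}
  [9] u=1 | in [-3,1] | out [-4,-1] | prev [-3,-1] | push {3}
  [10] u=3 | in [-4,1] | out [-2,3] | prev [-1,3] | push {5}
  [11] u=5 | in [-3,3] | out [-3,3] | ==

Converged values:
  [0] [-4,3]
  [1] [-4,-1]
  [2] [-1,1]
  [3] [-2,3]
  [4] [-3,-1]
  [5] [-3,3]
  [6] [-3,-1]

[-4,3]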